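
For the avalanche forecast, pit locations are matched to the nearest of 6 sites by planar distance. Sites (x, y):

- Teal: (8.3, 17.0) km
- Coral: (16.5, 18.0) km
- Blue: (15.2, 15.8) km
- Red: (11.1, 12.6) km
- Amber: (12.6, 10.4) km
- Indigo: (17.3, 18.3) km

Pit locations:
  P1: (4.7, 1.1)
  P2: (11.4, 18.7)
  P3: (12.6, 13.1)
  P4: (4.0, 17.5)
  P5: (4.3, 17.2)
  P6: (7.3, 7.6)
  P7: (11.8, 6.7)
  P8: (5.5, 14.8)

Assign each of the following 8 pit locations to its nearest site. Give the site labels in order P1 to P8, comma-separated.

P1 → Amber (d²=148.90)
P2 → Teal (d²=12.50)
P3 → Red (d²=2.50)
P4 → Teal (d²=18.74)
P5 → Teal (d²=16.04)
P6 → Amber (d²=35.93)
P7 → Amber (d²=14.33)
P8 → Teal (d²=12.68)

Amber, Teal, Red, Teal, Teal, Amber, Amber, Teal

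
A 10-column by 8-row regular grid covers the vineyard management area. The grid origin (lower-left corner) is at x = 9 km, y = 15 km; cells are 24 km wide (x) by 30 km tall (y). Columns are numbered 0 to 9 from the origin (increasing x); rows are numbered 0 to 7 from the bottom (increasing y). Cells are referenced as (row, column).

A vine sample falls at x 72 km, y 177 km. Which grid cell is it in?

(5, 2)

Column index: ⌊(72 − 9) / 24⌋ = ⌊2.625⌋ = 2
Row offset from origin: ⌊(177 − 15) / 30⌋ = ⌊5.400⌋ = 5 → row 5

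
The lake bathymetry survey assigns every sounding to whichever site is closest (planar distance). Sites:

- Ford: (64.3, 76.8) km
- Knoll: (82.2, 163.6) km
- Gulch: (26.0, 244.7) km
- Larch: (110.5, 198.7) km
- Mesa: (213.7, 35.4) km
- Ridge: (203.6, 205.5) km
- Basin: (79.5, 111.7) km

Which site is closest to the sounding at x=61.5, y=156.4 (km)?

Knoll

Squared distances to each site:
Ford: 6344.000; Knoll: 480.330; Gulch: 9057.140; Larch: 4190.290; Mesa: 37805.840; Ridge: 22603.220; Basin: 2322.090.
Minimum at Knoll.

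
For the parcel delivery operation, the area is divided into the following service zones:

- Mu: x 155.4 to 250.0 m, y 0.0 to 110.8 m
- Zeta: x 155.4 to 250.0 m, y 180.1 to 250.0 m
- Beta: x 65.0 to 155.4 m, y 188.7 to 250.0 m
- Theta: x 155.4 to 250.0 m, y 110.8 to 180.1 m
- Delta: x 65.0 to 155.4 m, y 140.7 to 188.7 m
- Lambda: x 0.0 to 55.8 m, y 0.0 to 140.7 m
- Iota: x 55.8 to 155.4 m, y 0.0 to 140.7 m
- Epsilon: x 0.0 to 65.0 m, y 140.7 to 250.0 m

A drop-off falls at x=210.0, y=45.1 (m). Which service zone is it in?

Mu

The point has x = 210.0 and y = 45.1.
Only Mu satisfies 155.4 ≤ x ≤ 250.0 and 0.0 ≤ y ≤ 110.8.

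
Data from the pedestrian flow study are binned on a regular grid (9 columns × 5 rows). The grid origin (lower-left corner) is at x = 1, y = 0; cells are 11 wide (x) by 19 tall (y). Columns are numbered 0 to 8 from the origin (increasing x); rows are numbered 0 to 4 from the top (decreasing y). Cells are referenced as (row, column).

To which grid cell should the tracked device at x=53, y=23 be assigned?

(3, 4)

Column index: ⌊(53 − 1) / 11⌋ = ⌊4.727⌋ = 4
Row offset from origin: ⌊(23 − 0) / 19⌋ = ⌊1.211⌋ = 1 → row 3 (counted from top)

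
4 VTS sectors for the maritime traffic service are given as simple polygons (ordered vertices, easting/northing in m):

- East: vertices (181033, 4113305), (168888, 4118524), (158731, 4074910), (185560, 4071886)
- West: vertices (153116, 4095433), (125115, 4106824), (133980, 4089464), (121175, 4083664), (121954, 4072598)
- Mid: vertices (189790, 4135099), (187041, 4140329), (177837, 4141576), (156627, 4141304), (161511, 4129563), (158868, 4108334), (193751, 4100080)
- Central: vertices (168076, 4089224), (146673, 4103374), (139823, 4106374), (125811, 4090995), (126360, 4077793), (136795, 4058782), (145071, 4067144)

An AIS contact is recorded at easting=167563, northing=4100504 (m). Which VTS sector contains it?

East

Cast a ray rightward from (167563, 4100504). For each polygon, the edges (by vertex number in listed order) whose endpoints lie on opposite sides of northing = 4100504, where each meets that height, and whether that is right or left of the point:
East: 2–3 at easting≈164691.4 (left), 4–1 at easting≈182432.1 (right) → 1 crossing.
West: 1–2 at easting≈140650.6 (left), 2–3 at easting≈128342.4 (left) → 0 crossings.
Mid: 6–7 at easting≈191959.1 (right), 7–1 at easting≈193703.0 (right) → 2 crossings.
Central: 1–2 at easting≈151014.1 (left), 3–4 at easting≈134474.8 (left) → 0 crossings.
Only East has an odd count, so the point is inside East.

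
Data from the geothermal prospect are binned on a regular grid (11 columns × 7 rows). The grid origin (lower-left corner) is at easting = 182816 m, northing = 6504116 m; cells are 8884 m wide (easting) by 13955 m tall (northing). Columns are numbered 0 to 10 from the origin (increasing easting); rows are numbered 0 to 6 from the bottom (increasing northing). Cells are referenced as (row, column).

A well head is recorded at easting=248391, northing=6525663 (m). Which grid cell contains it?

Column index: ⌊(248391 − 182816) / 8884⌋ = ⌊7.381⌋ = 7
Row offset from origin: ⌊(6525663 − 6504116) / 13955⌋ = ⌊1.544⌋ = 1 → row 1

(1, 7)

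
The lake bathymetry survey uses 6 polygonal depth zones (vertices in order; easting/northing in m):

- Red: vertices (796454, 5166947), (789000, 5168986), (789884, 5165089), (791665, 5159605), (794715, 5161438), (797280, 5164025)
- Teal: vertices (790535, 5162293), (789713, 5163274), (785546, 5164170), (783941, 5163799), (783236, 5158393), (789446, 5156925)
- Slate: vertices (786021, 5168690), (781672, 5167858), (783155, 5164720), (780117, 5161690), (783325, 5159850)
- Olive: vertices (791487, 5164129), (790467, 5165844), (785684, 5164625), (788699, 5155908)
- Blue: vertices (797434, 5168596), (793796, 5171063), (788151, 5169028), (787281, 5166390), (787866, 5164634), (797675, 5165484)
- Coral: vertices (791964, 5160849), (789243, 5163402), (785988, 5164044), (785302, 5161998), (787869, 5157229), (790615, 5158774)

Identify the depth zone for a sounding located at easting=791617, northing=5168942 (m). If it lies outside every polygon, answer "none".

Cast a ray rightward from (791617, 5168942). For each polygon, the edges (by vertex number in listed order) whose endpoints lie on opposite sides of northing = 5168942, where each meets that height, and whether that is right or left of the point:
Red: 1–2 at easting≈789160.9 (left), 2–3 at easting≈789010.0 (left) → 0 crossings.
Teal: no edge straddles that height → 0 crossings.
Slate: no edge straddles that height → 0 crossings.
Olive: no edge straddles that height → 0 crossings.
Blue: 1–2 at easting≈796923.8 (right), 3–4 at easting≈788122.6 (left) → 1 crossing.
Coral: no edge straddles that height → 0 crossings.
Only Blue has an odd count, so the point is inside Blue.

Blue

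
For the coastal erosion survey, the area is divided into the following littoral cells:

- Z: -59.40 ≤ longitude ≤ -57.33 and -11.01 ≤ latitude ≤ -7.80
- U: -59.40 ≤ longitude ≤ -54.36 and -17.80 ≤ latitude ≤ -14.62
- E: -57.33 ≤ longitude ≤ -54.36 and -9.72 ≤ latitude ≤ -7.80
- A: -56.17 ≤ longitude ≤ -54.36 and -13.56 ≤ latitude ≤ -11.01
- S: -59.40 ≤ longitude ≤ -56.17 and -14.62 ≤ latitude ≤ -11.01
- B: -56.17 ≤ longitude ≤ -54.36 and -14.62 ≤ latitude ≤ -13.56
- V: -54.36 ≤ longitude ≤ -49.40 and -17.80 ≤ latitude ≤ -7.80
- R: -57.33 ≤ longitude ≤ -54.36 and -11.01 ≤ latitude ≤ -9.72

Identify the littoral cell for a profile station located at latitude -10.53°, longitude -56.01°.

R

The point has longitude = -56.01 and latitude = -10.53.
Only R satisfies -57.33 ≤ longitude ≤ -54.36 and -11.01 ≤ latitude ≤ -9.72.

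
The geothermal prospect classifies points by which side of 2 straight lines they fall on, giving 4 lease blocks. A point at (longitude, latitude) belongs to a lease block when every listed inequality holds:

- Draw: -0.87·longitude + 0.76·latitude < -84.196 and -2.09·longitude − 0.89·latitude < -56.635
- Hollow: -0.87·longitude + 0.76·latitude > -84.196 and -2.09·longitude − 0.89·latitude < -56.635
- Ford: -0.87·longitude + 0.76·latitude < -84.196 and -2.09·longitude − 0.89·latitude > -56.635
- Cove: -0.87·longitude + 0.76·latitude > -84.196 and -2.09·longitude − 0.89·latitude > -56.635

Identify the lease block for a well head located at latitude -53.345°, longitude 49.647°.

-0.87·49.647 + 0.76·-53.345 = -83.735, which is > -84.196
-2.09·49.647 − 0.89·-53.345 = -56.285, which is > -56.635
This sign pattern matches Cove.

Cove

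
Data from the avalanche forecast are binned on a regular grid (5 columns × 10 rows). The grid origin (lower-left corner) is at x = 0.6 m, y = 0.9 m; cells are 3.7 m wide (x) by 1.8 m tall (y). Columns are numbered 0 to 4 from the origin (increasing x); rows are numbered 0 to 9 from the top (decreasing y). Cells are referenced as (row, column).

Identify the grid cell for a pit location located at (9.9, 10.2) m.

Column index: ⌊(9.9 − 0.6) / 3.7⌋ = ⌊2.514⌋ = 2
Row offset from origin: ⌊(10.2 − 0.9) / 1.8⌋ = ⌊5.167⌋ = 5 → row 4 (counted from top)

(4, 2)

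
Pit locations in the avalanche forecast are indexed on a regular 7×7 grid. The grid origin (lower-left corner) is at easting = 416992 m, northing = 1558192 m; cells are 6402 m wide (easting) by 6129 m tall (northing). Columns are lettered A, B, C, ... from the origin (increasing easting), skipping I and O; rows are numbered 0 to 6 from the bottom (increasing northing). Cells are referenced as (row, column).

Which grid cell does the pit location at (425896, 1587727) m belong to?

(4, B)

Column index: ⌊(425896 − 416992) / 6402⌋ = ⌊1.391⌋ = 1 → column B
Row offset from origin: ⌊(1587727 − 1558192) / 6129⌋ = ⌊4.819⌋ = 4 → row 4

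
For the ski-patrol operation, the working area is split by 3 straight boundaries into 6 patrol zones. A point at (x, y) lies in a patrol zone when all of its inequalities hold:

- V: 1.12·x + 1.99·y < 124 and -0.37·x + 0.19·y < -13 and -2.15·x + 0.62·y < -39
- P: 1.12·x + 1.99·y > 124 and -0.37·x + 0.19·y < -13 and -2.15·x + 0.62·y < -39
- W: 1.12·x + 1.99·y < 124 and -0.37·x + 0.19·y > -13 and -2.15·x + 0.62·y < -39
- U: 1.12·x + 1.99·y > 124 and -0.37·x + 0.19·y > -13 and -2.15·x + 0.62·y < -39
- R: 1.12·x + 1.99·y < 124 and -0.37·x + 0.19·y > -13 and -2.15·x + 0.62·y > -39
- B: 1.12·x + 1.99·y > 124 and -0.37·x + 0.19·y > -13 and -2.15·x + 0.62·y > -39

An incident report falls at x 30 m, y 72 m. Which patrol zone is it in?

1.12·30 + 1.99·72 = 176.880, which is > 124
-0.37·30 + 0.19·72 = 2.580, which is > -13
-2.15·30 + 0.62·72 = -19.860, which is > -39
This sign pattern matches B.

B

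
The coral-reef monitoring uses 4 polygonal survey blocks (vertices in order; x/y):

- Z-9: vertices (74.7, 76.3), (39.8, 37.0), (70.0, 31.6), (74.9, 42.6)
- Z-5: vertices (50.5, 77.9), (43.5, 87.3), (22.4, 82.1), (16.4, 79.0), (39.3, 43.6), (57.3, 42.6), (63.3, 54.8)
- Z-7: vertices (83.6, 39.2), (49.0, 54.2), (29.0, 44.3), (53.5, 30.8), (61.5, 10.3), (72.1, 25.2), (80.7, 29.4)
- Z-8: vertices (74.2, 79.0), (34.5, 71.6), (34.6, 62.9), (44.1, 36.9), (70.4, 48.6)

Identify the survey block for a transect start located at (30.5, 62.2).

Z-5

Cast a ray rightward from (30.5, 62.2). For each polygon, the edges (by vertex number in listed order) whose endpoints lie on opposite sides of y = 62.2, where each meets that height, and whether that is right or left of the point:
Z-9: 1–2 at x≈62.18 (right), 4–1 at x≈74.78 (right) → 2 crossings.
Z-5: 4–5 at x≈27.27 (left), 7–1 at x≈59.20 (right) → 1 crossing.
Z-7: no edge straddles that height → 0 crossings.
Z-8: 3–4 at x≈34.86 (right), 5–1 at x≈72.10 (right) → 2 crossings.
Only Z-5 has an odd count, so the point is inside Z-5.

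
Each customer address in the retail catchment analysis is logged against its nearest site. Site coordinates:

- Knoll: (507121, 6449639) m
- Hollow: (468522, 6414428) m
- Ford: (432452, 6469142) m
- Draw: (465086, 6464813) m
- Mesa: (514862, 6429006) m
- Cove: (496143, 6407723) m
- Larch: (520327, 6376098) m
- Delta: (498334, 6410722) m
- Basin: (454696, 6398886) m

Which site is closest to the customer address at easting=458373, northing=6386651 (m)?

Squared distances to each site:
Knoll: 6343855648.000; Hollow: 874563930.000; Ford: 7476663322.000; Draw: 6154362613.000; Mesa: 4984953146.000; Cove: 1870602084.000; Larch: 3949663925.000; Delta: 2176294562.000; Basin: 163215554.000.
Minimum at Basin.

Basin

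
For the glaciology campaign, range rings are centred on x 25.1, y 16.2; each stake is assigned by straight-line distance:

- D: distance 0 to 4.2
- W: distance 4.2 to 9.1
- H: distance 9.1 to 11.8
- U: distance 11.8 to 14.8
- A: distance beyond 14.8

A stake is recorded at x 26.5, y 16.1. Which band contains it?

D

Distance = √((26.5−25.1)² + (16.1−16.2)²) = √(1.960 + 0.010) = 1.404.
0 ≤ 1.404 < 4.2 → D.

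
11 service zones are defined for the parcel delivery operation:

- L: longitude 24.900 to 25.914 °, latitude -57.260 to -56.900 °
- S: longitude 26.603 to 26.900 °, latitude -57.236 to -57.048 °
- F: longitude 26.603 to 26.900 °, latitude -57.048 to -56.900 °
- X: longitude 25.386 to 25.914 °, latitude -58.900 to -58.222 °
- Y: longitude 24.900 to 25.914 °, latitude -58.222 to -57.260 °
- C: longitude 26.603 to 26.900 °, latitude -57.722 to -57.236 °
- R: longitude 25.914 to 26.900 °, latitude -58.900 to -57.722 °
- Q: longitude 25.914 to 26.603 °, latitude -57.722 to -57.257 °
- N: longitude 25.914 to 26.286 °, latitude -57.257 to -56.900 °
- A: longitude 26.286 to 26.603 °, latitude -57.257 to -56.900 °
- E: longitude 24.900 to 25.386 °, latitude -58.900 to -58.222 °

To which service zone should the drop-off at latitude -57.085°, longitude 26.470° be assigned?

A

The point has longitude = 26.470 and latitude = -57.085.
Only A satisfies 26.286 ≤ longitude ≤ 26.603 and -57.257 ≤ latitude ≤ -56.900.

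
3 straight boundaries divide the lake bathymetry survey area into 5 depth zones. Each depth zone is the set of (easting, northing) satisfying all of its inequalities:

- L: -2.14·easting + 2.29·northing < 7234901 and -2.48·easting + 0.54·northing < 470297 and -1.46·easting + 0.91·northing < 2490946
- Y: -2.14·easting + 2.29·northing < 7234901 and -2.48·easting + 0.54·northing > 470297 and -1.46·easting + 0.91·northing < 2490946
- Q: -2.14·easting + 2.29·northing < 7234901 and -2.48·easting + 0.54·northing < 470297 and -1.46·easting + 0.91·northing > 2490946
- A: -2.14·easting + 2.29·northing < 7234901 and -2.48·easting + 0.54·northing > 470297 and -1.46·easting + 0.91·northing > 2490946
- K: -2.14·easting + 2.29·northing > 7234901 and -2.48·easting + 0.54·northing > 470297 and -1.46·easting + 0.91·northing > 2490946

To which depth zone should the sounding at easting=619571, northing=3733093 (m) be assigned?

A

-2.14·619571 + 2.29·3733093 = 7222901.030, which is < 7234901
-2.48·619571 + 0.54·3733093 = 479334.140, which is > 470297
-1.46·619571 + 0.91·3733093 = 2492540.970, which is > 2490946
This sign pattern matches A.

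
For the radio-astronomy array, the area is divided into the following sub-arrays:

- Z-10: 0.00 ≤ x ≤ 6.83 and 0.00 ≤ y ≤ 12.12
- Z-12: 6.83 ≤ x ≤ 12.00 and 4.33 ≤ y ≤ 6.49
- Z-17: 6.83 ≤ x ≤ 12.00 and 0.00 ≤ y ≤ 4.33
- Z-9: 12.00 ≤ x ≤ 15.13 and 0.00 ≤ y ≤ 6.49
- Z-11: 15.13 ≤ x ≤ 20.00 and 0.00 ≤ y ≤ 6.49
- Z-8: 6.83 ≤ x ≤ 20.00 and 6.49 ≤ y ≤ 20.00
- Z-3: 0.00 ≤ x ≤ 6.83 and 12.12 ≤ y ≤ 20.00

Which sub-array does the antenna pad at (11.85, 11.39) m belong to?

The point has x = 11.85 and y = 11.39.
Only Z-8 satisfies 6.83 ≤ x ≤ 20.00 and 6.49 ≤ y ≤ 20.00.

Z-8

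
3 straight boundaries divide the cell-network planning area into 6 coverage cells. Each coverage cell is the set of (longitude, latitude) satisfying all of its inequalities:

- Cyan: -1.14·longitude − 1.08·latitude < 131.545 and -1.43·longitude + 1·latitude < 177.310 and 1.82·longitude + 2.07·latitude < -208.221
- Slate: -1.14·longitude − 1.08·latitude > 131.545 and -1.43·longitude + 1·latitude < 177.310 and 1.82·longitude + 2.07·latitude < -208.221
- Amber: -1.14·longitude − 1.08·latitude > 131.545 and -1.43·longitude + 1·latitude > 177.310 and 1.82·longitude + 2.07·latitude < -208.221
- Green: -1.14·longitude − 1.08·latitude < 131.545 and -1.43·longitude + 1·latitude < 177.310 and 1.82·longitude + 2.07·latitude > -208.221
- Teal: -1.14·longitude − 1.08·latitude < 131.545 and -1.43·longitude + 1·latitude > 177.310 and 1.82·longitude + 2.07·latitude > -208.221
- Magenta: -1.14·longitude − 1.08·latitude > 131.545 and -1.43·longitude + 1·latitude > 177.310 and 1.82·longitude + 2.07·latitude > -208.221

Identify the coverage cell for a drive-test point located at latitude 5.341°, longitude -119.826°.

-1.14·-119.826 − 1.08·5.341 = 130.833, which is < 131.545
-1.43·-119.826 + 1·5.341 = 176.692, which is < 177.310
1.82·-119.826 + 2.07·5.341 = -207.027, which is > -208.221
This sign pattern matches Green.

Green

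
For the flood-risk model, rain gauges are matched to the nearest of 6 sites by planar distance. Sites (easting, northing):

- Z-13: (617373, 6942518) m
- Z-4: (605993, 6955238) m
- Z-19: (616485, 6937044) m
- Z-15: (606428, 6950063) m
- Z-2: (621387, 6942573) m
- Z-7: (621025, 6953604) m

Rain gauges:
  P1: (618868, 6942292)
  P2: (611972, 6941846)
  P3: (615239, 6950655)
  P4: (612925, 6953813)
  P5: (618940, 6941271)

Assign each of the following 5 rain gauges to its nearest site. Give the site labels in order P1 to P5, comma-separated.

Z-13, Z-13, Z-7, Z-4, Z-13

P1 → Z-13 (d²=2286101.00)
P2 → Z-13 (d²=29622385.00)
P3 → Z-7 (d²=42174397.00)
P4 → Z-4 (d²=50083249.00)
P5 → Z-13 (d²=4010498.00)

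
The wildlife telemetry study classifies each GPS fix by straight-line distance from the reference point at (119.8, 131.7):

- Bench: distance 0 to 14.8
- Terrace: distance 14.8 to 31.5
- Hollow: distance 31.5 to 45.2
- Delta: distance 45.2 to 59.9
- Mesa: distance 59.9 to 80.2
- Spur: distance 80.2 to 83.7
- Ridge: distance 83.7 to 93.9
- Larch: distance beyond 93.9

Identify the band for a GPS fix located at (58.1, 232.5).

Distance = √((58.1−119.8)² + (232.5−131.7)²) = √(3806.890 + 10160.640) = 118.184.
93.9 ≤ 118.184 < ∞ → Larch.

Larch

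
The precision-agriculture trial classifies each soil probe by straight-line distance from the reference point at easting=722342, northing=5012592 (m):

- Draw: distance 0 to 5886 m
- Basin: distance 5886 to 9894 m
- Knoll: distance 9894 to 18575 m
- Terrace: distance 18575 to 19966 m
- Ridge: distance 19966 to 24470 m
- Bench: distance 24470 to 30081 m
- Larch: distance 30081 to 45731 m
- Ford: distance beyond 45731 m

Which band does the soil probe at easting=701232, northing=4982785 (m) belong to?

Larch

Distance = √((701232−722342)² + (4982785−5012592)²) = √(445632100.000 + 888457249.000) = 36525.188 m.
30081 ≤ 36525.188 < 45731 → Larch.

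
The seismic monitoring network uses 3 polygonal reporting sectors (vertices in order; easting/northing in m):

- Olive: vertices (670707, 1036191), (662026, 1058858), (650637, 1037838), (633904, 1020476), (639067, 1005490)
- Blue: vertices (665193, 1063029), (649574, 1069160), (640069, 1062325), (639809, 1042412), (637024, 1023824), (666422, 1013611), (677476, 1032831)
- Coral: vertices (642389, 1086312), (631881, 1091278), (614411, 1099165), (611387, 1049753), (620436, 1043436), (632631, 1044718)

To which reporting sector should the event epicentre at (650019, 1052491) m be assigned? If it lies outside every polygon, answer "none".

Cast a ray rightward from (650019, 1052491). For each polygon, the edges (by vertex number in listed order) whose endpoints lie on opposite sides of northing = 1052491, where each meets that height, and whether that is right or left of the point:
Olive: 1–2 at easting≈664464.4 (right), 2–3 at easting≈658576.2 (right) → 2 crossings.
Blue: 3–4 at easting≈639940.6 (left), 7–1 at easting≈669479.3 (right) → 1 crossing.
Coral: 3–4 at easting≈611554.6 (left), 6–1 at easting≈634454.6 (left) → 0 crossings.
Only Blue has an odd count, so the point is inside Blue.

Blue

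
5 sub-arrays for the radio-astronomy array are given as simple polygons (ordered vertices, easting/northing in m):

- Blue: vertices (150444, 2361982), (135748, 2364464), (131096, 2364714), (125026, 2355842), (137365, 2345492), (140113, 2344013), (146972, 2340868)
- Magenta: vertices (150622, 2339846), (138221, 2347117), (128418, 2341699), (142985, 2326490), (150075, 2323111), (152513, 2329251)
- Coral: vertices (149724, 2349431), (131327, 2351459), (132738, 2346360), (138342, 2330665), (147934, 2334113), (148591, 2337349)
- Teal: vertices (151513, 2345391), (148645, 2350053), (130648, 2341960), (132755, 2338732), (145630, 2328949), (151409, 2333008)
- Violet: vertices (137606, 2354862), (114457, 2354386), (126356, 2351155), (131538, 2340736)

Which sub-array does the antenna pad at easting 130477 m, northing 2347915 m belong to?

Violet

Cast a ray rightward from (130477, 2347915). For each polygon, the edges (by vertex number in listed order) whose endpoints lie on opposite sides of northing = 2347915, where each meets that height, and whether that is right or left of the point:
Blue: 4–5 at easting≈134476.4 (right), 7–1 at easting≈148130.8 (right) → 2 crossings.
Magenta: no edge straddles that height → 0 crossings.
Coral: 2–3 at easting≈132307.7 (right), 6–1 at easting≈149581.8 (right) → 2 crossings.
Teal: 1–2 at easting≈149960.3 (right), 2–3 at easting≈143890.6 (right) → 2 crossings.
Violet: 3–4 at easting≈127967.4 (left), 4–1 at easting≈134621.8 (right) → 1 crossing.
Only Violet has an odd count, so the point is inside Violet.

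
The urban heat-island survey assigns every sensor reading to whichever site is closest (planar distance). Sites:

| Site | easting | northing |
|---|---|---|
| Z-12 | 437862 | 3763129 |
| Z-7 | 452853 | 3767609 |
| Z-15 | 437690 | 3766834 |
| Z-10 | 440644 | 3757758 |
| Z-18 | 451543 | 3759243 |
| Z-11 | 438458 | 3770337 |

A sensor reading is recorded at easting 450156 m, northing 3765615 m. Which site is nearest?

Z-7

Squared distances to each site:
Z-12: 157322632.000; Z-7: 11249845.000; Z-15: 156887117.000; Z-10: 152210593.000; Z-18: 42526153.000; Z-11: 159140488.000.
Minimum at Z-7.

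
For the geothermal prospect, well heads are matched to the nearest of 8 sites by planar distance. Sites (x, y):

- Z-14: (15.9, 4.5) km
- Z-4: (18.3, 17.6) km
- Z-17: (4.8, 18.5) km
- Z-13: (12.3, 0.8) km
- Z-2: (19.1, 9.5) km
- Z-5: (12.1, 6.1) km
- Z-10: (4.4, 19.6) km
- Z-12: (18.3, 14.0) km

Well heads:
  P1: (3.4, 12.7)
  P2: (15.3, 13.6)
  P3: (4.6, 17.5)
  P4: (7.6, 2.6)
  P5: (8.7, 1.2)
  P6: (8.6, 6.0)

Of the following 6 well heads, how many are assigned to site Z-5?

P1 → Z-17
P2 → Z-12
P3 → Z-17
P4 → Z-13
P5 → Z-13
P6 → Z-5
1 of the 6 goes to Z-5.

1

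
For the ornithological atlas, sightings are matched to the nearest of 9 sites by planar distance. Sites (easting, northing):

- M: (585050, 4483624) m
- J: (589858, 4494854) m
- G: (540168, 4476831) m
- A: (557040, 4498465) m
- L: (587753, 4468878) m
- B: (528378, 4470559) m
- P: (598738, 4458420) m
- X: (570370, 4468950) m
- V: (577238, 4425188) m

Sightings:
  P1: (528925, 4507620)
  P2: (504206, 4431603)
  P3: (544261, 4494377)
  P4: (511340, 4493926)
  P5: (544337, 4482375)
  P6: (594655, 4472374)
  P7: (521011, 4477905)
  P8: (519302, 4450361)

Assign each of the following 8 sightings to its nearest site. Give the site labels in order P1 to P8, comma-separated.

A, B, A, B, G, L, B, B

P1 → A (d²=874267250.00)
P2 → B (d²=2101855520.00)
P3 → A (d²=180014585.00)
P4 → B (d²=836310133.00)
P5 → G (d²=48116497.00)
P6 → L (d²=59859620.00)
P7 → B (d²=108236405.00)
P8 → B (d²=490332980.00)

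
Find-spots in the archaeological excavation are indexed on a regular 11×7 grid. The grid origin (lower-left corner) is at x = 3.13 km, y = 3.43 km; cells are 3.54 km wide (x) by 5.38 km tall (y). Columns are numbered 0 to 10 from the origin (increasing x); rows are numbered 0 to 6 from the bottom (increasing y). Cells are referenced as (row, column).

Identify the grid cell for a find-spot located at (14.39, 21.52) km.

(3, 3)

Column index: ⌊(14.39 − 3.13) / 3.54⌋ = ⌊3.181⌋ = 3
Row offset from origin: ⌊(21.52 − 3.43) / 5.38⌋ = ⌊3.362⌋ = 3 → row 3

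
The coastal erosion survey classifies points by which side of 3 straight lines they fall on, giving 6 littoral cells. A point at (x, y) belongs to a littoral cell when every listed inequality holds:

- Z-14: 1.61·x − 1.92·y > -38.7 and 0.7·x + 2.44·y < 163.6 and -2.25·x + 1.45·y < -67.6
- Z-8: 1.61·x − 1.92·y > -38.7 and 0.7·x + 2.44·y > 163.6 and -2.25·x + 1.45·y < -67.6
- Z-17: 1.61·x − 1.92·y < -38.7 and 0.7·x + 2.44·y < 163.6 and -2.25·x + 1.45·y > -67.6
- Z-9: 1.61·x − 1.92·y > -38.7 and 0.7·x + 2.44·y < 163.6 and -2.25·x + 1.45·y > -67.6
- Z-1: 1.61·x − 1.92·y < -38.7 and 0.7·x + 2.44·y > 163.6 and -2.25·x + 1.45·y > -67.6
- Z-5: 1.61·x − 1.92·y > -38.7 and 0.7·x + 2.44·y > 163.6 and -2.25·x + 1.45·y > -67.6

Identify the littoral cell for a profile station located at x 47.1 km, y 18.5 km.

1.61·47.1 − 1.92·18.5 = 40.311, which is > -38.7
0.7·47.1 + 2.44·18.5 = 78.110, which is < 163.6
-2.25·47.1 + 1.45·18.5 = -79.150, which is < -67.6
This sign pattern matches Z-14.

Z-14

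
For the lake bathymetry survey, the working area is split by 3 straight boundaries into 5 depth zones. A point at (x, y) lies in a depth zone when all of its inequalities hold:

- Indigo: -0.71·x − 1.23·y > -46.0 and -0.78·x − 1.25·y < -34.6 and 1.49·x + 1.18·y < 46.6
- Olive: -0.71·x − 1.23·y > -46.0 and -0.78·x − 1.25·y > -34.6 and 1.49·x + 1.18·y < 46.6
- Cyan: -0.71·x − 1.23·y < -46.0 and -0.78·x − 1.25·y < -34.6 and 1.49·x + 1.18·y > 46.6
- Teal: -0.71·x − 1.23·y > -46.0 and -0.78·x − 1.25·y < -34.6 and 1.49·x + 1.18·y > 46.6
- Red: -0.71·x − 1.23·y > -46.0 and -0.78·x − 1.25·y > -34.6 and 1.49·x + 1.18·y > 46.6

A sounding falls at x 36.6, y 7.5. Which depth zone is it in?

-0.71·36.6 − 1.23·7.5 = -35.211, which is > -46.0
-0.78·36.6 − 1.25·7.5 = -37.923, which is < -34.6
1.49·36.6 + 1.18·7.5 = 63.384, which is > 46.6
This sign pattern matches Teal.

Teal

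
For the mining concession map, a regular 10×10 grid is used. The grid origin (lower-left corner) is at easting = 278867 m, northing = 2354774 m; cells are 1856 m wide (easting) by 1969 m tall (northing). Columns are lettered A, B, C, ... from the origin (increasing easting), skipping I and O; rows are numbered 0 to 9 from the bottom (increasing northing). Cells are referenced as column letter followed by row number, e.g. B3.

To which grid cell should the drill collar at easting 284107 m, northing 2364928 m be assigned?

C5

Column index: ⌊(284107 − 278867) / 1856⌋ = ⌊2.823⌋ = 2 → column C
Row offset from origin: ⌊(2364928 − 2354774) / 1969⌋ = ⌊5.157⌋ = 5 → row 5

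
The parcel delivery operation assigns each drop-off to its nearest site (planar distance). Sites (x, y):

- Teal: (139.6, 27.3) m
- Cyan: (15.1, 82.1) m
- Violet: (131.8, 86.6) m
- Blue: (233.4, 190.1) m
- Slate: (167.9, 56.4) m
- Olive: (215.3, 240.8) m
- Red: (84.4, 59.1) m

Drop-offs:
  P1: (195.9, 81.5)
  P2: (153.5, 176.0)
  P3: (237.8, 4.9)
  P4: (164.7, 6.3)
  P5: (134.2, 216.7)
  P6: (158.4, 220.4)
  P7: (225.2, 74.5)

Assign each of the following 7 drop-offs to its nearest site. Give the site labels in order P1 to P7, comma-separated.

Slate, Blue, Slate, Teal, Olive, Olive, Slate

P1 → Slate (d²=1414.01)
P2 → Blue (d²=6582.82)
P3 → Slate (d²=7538.26)
P4 → Teal (d²=1071.01)
P5 → Olive (d²=7158.02)
P6 → Olive (d²=3653.77)
P7 → Slate (d²=3610.90)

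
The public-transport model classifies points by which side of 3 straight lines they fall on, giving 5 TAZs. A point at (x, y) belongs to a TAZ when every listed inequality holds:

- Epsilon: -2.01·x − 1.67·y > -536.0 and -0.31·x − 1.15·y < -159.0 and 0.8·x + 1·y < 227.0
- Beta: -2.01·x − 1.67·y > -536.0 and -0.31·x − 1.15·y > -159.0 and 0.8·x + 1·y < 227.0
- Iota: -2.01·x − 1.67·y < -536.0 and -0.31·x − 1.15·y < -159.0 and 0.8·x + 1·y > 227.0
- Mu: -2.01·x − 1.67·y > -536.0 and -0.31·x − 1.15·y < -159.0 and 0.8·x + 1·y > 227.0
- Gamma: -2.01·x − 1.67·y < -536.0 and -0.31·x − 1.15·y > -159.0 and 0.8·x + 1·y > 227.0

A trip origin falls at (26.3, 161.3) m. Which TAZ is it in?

-2.01·26.3 − 1.67·161.3 = -322.234, which is > -536.0
-0.31·26.3 − 1.15·161.3 = -193.648, which is < -159.0
0.8·26.3 + 1·161.3 = 182.340, which is < 227.0
This sign pattern matches Epsilon.

Epsilon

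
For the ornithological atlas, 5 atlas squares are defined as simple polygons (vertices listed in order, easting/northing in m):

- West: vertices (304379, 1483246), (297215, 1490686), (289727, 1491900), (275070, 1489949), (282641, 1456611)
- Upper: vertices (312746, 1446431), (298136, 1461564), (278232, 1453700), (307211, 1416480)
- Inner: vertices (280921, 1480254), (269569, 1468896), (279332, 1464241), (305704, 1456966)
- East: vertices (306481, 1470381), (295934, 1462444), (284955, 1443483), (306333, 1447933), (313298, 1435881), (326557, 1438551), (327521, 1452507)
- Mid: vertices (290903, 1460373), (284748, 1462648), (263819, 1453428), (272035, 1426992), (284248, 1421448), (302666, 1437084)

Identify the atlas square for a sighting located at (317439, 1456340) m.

Cast a ray rightward from (317439, 1456340). For each polygon, the edges (by vertex number in listed order) whose endpoints lie on opposite sides of northing = 1456340, where each meets that height, and whether that is right or left of the point:
West: no edge straddles that height → 0 crossings.
Upper: 1–2 at easting≈303179.5 (left), 2–3 at easting≈284913.9 (left) → 0 crossings.
Inner: no edge straddles that height → 0 crossings.
East: 2–3 at easting≈292399.6 (left), 7–1 at easting≈323009.1 (right) → 1 crossing.
Mid: 2–3 at easting≈270429.1 (left), 6–1 at easting≈292940.0 (left) → 0 crossings.
Only East has an odd count, so the point is inside East.

East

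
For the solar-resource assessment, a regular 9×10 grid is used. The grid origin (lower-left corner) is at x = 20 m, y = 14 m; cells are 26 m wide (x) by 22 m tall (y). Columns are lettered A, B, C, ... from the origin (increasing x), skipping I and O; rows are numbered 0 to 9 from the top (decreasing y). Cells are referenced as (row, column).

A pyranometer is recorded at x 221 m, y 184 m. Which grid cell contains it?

Column index: ⌊(221 − 20) / 26⌋ = ⌊7.731⌋ = 7 → column H
Row offset from origin: ⌊(184 − 14) / 22⌋ = ⌊7.727⌋ = 7 → row 2 (counted from top)

(2, H)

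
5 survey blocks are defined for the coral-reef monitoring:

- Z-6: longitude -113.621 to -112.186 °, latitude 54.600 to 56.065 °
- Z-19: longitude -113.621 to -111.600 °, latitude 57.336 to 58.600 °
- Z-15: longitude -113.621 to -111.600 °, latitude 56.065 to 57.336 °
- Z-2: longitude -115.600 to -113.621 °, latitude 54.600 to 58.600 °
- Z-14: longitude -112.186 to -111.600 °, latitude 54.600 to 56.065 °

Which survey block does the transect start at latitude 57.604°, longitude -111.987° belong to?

The point has longitude = -111.987 and latitude = 57.604.
Only Z-19 satisfies -113.621 ≤ longitude ≤ -111.600 and 57.336 ≤ latitude ≤ 58.600.

Z-19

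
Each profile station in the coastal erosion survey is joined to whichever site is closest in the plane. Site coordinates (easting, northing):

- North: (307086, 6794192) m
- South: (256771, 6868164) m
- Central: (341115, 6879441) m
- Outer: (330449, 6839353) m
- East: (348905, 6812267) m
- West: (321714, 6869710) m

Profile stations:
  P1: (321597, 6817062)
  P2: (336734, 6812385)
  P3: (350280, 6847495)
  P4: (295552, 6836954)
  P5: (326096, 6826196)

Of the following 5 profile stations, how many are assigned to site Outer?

P1 → Outer
P2 → East
P3 → Outer
P4 → Outer
P5 → Outer
4 of the 5 go to Outer.

4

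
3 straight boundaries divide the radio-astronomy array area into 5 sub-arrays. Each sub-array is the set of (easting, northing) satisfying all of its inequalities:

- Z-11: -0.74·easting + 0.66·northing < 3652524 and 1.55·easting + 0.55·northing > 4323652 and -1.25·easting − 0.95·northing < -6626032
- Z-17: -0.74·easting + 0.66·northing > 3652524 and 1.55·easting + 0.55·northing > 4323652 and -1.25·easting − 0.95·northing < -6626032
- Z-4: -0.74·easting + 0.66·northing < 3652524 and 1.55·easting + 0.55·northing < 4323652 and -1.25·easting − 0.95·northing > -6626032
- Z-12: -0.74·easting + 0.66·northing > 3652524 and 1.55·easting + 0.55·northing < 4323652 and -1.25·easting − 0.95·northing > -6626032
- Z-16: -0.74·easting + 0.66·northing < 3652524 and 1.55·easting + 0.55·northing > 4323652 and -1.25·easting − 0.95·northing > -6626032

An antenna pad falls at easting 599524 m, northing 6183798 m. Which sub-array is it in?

Z-16

-0.74·599524 + 0.66·6183798 = 3637658.920, which is < 3652524
1.55·599524 + 0.55·6183798 = 4330351.100, which is > 4323652
-1.25·599524 − 0.95·6183798 = -6624013.100, which is > -6626032
This sign pattern matches Z-16.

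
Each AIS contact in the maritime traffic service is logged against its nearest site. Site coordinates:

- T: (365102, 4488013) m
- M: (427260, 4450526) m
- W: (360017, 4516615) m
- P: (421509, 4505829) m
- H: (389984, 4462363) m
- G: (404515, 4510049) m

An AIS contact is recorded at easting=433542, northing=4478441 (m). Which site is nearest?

M

Squared distances to each site:
T: 4775656784.000; M: 818710749.000; W: 6863179901.000; P: 894895633.000; H: 2155801448.000; G: 1841632393.000.
Minimum at M.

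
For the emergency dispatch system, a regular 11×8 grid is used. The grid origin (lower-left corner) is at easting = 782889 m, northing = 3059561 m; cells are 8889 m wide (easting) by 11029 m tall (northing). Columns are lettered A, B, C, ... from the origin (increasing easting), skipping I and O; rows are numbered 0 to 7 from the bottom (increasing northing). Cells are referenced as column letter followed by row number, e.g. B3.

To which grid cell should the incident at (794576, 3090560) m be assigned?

B2

Column index: ⌊(794576 − 782889) / 8889⌋ = ⌊1.315⌋ = 1 → column B
Row offset from origin: ⌊(3090560 − 3059561) / 11029⌋ = ⌊2.811⌋ = 2 → row 2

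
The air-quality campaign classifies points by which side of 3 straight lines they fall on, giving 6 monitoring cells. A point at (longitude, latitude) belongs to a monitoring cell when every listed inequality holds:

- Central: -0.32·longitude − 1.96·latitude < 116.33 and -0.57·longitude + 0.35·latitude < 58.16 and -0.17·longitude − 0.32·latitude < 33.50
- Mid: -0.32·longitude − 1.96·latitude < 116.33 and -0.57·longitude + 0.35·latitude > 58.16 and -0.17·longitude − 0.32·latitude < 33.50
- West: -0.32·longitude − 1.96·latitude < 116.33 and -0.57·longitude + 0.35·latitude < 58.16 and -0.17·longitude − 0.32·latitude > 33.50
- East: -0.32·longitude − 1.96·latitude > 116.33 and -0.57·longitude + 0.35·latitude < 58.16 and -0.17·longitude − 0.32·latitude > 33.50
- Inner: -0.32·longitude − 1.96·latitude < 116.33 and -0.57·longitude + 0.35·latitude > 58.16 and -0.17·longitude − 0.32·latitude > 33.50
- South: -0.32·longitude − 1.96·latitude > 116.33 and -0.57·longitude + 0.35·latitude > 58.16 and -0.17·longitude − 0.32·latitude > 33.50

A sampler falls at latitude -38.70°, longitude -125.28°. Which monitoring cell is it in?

-0.32·-125.28 − 1.96·-38.70 = 115.942, which is < 116.33
-0.57·-125.28 + 0.35·-38.70 = 57.865, which is < 58.16
-0.17·-125.28 − 0.32·-38.70 = 33.682, which is > 33.50
This sign pattern matches West.

West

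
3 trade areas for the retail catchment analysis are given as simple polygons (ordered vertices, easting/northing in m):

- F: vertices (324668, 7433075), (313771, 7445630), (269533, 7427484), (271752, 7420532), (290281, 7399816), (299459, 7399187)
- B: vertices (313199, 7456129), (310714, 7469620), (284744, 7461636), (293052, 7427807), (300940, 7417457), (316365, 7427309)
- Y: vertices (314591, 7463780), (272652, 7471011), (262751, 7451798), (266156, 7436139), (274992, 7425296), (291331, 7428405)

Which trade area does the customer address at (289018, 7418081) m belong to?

F

Cast a ray rightward from (289018, 7418081). For each polygon, the edges (by vertex number in listed order) whose endpoints lie on opposite sides of northing = 7418081, where each meets that height, and whether that is right or left of the point:
F: 4–5 at easting≈273944.2 (left), 6–1 at easting≈313514.1 (right) → 1 crossing.
B: 4–5 at easting≈300464.4 (right), 5–6 at easting≈301917.0 (right) → 2 crossings.
Y: no edge straddles that height → 0 crossings.
Only F has an odd count, so the point is inside F.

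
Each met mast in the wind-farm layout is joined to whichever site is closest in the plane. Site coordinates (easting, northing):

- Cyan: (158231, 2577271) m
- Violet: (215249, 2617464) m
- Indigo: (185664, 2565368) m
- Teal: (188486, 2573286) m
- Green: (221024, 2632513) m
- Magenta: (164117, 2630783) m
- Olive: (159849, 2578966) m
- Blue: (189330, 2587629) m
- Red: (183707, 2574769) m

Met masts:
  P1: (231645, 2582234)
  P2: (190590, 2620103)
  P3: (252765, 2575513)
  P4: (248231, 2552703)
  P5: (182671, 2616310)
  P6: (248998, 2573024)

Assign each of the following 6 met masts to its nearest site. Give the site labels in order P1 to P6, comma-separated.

Violet, Violet, Violet, Teal, Magenta, Violet

P1 → Violet (d²=1509981716.00)
P2 → Violet (d²=615030602.00)
P3 → Violet (d²=3167336657.00)
P4 → Teal (d²=3993124914.00)
P5 → Magenta (d²=553718645.00)
P6 → Violet (d²=3113908601.00)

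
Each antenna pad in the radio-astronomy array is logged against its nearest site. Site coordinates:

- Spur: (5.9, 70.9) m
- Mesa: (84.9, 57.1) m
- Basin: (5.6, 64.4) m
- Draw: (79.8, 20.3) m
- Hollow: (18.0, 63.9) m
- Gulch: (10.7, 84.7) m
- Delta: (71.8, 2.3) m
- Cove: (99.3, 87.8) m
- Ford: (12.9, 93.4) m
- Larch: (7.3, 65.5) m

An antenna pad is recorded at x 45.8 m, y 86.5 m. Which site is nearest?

Squared distances to each site:
Spur: 1835.370; Mesa: 2393.170; Basin: 2104.450; Draw: 5538.440; Hollow: 1283.600; Gulch: 1235.250; Delta: 7765.640; Cove: 2863.940; Ford: 1130.020; Larch: 1923.250.
Minimum at Ford.

Ford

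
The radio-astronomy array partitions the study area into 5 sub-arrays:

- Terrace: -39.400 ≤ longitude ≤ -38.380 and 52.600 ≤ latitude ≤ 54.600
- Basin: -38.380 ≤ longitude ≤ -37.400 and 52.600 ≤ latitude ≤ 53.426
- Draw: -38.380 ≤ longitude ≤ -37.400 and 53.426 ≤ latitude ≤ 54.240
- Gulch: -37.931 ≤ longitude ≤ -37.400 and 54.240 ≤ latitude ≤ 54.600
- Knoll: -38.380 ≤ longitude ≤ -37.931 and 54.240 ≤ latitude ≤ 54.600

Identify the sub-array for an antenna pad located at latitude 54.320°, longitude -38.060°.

The point has longitude = -38.060 and latitude = 54.320.
Only Knoll satisfies -38.380 ≤ longitude ≤ -37.931 and 54.240 ≤ latitude ≤ 54.600.

Knoll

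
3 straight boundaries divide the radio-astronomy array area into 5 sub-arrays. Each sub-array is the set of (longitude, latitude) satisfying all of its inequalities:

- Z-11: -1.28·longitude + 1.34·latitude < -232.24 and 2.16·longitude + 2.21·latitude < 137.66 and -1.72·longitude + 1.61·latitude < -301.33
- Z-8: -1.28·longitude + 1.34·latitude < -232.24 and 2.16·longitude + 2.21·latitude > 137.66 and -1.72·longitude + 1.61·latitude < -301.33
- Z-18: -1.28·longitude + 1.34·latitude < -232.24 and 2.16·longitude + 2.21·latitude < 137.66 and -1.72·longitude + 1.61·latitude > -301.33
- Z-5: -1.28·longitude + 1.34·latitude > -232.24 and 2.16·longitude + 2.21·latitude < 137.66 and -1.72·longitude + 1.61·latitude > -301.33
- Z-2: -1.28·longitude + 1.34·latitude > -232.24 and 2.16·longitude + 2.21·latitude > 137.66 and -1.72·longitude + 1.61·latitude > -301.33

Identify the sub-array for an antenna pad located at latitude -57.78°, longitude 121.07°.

-1.28·121.07 + 1.34·-57.78 = -232.395, which is < -232.24
2.16·121.07 + 2.21·-57.78 = 133.817, which is < 137.66
-1.72·121.07 + 1.61·-57.78 = -301.266, which is > -301.33
This sign pattern matches Z-18.

Z-18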